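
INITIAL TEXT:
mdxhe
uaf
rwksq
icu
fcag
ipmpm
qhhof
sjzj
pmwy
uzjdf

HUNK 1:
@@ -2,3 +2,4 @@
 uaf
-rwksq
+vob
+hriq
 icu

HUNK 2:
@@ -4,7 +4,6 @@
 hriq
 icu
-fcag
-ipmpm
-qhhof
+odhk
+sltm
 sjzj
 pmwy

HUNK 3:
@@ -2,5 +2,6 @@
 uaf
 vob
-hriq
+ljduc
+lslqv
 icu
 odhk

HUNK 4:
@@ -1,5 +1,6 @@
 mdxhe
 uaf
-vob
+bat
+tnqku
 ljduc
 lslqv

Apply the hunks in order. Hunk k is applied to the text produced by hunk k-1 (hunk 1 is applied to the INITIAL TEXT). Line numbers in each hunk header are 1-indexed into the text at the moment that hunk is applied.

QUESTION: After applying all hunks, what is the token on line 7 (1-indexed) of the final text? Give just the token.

Answer: icu

Derivation:
Hunk 1: at line 2 remove [rwksq] add [vob,hriq] -> 11 lines: mdxhe uaf vob hriq icu fcag ipmpm qhhof sjzj pmwy uzjdf
Hunk 2: at line 4 remove [fcag,ipmpm,qhhof] add [odhk,sltm] -> 10 lines: mdxhe uaf vob hriq icu odhk sltm sjzj pmwy uzjdf
Hunk 3: at line 2 remove [hriq] add [ljduc,lslqv] -> 11 lines: mdxhe uaf vob ljduc lslqv icu odhk sltm sjzj pmwy uzjdf
Hunk 4: at line 1 remove [vob] add [bat,tnqku] -> 12 lines: mdxhe uaf bat tnqku ljduc lslqv icu odhk sltm sjzj pmwy uzjdf
Final line 7: icu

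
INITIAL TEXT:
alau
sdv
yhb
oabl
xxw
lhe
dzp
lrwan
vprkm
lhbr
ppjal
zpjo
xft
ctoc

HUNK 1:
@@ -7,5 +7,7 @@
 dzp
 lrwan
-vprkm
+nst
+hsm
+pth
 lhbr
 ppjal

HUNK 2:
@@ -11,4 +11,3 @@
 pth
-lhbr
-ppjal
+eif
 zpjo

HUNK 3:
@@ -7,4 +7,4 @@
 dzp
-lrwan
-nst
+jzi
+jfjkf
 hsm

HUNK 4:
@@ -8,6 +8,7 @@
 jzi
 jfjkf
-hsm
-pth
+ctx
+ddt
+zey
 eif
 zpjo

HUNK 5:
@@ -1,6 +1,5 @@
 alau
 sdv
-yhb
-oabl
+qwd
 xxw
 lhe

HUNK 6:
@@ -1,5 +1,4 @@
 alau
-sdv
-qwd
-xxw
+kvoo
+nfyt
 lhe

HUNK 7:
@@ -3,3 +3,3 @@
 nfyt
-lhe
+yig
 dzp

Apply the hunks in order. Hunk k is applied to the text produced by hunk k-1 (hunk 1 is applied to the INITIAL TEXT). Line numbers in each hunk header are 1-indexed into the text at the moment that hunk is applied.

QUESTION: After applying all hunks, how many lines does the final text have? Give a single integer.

Answer: 14

Derivation:
Hunk 1: at line 7 remove [vprkm] add [nst,hsm,pth] -> 16 lines: alau sdv yhb oabl xxw lhe dzp lrwan nst hsm pth lhbr ppjal zpjo xft ctoc
Hunk 2: at line 11 remove [lhbr,ppjal] add [eif] -> 15 lines: alau sdv yhb oabl xxw lhe dzp lrwan nst hsm pth eif zpjo xft ctoc
Hunk 3: at line 7 remove [lrwan,nst] add [jzi,jfjkf] -> 15 lines: alau sdv yhb oabl xxw lhe dzp jzi jfjkf hsm pth eif zpjo xft ctoc
Hunk 4: at line 8 remove [hsm,pth] add [ctx,ddt,zey] -> 16 lines: alau sdv yhb oabl xxw lhe dzp jzi jfjkf ctx ddt zey eif zpjo xft ctoc
Hunk 5: at line 1 remove [yhb,oabl] add [qwd] -> 15 lines: alau sdv qwd xxw lhe dzp jzi jfjkf ctx ddt zey eif zpjo xft ctoc
Hunk 6: at line 1 remove [sdv,qwd,xxw] add [kvoo,nfyt] -> 14 lines: alau kvoo nfyt lhe dzp jzi jfjkf ctx ddt zey eif zpjo xft ctoc
Hunk 7: at line 3 remove [lhe] add [yig] -> 14 lines: alau kvoo nfyt yig dzp jzi jfjkf ctx ddt zey eif zpjo xft ctoc
Final line count: 14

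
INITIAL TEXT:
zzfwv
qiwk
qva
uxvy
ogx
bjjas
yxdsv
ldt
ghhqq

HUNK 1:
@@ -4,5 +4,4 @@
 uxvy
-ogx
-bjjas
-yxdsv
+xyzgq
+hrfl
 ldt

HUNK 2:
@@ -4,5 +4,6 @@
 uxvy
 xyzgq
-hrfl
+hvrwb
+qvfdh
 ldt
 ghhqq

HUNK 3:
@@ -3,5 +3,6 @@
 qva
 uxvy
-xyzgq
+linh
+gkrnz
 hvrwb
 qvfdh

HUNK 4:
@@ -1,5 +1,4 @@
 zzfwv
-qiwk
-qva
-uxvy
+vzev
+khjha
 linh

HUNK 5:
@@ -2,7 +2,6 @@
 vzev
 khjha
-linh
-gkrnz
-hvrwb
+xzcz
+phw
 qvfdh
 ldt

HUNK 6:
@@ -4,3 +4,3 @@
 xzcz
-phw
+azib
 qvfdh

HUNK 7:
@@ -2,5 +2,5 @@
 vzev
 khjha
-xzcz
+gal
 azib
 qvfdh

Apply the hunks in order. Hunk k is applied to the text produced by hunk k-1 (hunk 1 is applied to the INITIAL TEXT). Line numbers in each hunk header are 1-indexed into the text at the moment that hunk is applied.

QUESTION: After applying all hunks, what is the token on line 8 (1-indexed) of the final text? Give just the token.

Answer: ghhqq

Derivation:
Hunk 1: at line 4 remove [ogx,bjjas,yxdsv] add [xyzgq,hrfl] -> 8 lines: zzfwv qiwk qva uxvy xyzgq hrfl ldt ghhqq
Hunk 2: at line 4 remove [hrfl] add [hvrwb,qvfdh] -> 9 lines: zzfwv qiwk qva uxvy xyzgq hvrwb qvfdh ldt ghhqq
Hunk 3: at line 3 remove [xyzgq] add [linh,gkrnz] -> 10 lines: zzfwv qiwk qva uxvy linh gkrnz hvrwb qvfdh ldt ghhqq
Hunk 4: at line 1 remove [qiwk,qva,uxvy] add [vzev,khjha] -> 9 lines: zzfwv vzev khjha linh gkrnz hvrwb qvfdh ldt ghhqq
Hunk 5: at line 2 remove [linh,gkrnz,hvrwb] add [xzcz,phw] -> 8 lines: zzfwv vzev khjha xzcz phw qvfdh ldt ghhqq
Hunk 6: at line 4 remove [phw] add [azib] -> 8 lines: zzfwv vzev khjha xzcz azib qvfdh ldt ghhqq
Hunk 7: at line 2 remove [xzcz] add [gal] -> 8 lines: zzfwv vzev khjha gal azib qvfdh ldt ghhqq
Final line 8: ghhqq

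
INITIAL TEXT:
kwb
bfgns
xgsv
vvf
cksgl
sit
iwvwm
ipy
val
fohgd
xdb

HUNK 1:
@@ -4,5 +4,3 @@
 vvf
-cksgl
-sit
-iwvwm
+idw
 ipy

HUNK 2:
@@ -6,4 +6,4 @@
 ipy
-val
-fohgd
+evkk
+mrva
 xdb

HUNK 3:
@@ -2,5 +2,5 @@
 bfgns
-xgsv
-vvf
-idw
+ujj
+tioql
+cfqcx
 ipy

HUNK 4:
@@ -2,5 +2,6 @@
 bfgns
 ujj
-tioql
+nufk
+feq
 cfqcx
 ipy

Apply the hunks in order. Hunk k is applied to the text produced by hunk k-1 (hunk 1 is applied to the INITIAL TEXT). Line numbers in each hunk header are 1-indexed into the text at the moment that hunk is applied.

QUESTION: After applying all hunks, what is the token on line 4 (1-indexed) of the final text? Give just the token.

Hunk 1: at line 4 remove [cksgl,sit,iwvwm] add [idw] -> 9 lines: kwb bfgns xgsv vvf idw ipy val fohgd xdb
Hunk 2: at line 6 remove [val,fohgd] add [evkk,mrva] -> 9 lines: kwb bfgns xgsv vvf idw ipy evkk mrva xdb
Hunk 3: at line 2 remove [xgsv,vvf,idw] add [ujj,tioql,cfqcx] -> 9 lines: kwb bfgns ujj tioql cfqcx ipy evkk mrva xdb
Hunk 4: at line 2 remove [tioql] add [nufk,feq] -> 10 lines: kwb bfgns ujj nufk feq cfqcx ipy evkk mrva xdb
Final line 4: nufk

Answer: nufk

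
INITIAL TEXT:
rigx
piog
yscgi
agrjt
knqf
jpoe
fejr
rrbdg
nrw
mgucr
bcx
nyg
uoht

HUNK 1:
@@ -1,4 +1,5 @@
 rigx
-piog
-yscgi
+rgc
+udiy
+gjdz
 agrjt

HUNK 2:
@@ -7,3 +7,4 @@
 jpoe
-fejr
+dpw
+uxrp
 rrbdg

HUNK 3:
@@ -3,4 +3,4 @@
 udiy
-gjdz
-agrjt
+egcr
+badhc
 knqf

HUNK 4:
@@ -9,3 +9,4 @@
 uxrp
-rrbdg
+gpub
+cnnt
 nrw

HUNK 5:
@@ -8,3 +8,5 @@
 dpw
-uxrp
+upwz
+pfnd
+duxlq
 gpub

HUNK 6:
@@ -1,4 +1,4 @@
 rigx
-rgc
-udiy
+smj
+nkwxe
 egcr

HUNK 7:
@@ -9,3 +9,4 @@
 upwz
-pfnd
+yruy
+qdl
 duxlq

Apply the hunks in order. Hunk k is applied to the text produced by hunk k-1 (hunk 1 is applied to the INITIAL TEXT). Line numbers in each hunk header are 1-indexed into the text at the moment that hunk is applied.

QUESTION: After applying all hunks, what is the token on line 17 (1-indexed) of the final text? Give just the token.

Answer: bcx

Derivation:
Hunk 1: at line 1 remove [piog,yscgi] add [rgc,udiy,gjdz] -> 14 lines: rigx rgc udiy gjdz agrjt knqf jpoe fejr rrbdg nrw mgucr bcx nyg uoht
Hunk 2: at line 7 remove [fejr] add [dpw,uxrp] -> 15 lines: rigx rgc udiy gjdz agrjt knqf jpoe dpw uxrp rrbdg nrw mgucr bcx nyg uoht
Hunk 3: at line 3 remove [gjdz,agrjt] add [egcr,badhc] -> 15 lines: rigx rgc udiy egcr badhc knqf jpoe dpw uxrp rrbdg nrw mgucr bcx nyg uoht
Hunk 4: at line 9 remove [rrbdg] add [gpub,cnnt] -> 16 lines: rigx rgc udiy egcr badhc knqf jpoe dpw uxrp gpub cnnt nrw mgucr bcx nyg uoht
Hunk 5: at line 8 remove [uxrp] add [upwz,pfnd,duxlq] -> 18 lines: rigx rgc udiy egcr badhc knqf jpoe dpw upwz pfnd duxlq gpub cnnt nrw mgucr bcx nyg uoht
Hunk 6: at line 1 remove [rgc,udiy] add [smj,nkwxe] -> 18 lines: rigx smj nkwxe egcr badhc knqf jpoe dpw upwz pfnd duxlq gpub cnnt nrw mgucr bcx nyg uoht
Hunk 7: at line 9 remove [pfnd] add [yruy,qdl] -> 19 lines: rigx smj nkwxe egcr badhc knqf jpoe dpw upwz yruy qdl duxlq gpub cnnt nrw mgucr bcx nyg uoht
Final line 17: bcx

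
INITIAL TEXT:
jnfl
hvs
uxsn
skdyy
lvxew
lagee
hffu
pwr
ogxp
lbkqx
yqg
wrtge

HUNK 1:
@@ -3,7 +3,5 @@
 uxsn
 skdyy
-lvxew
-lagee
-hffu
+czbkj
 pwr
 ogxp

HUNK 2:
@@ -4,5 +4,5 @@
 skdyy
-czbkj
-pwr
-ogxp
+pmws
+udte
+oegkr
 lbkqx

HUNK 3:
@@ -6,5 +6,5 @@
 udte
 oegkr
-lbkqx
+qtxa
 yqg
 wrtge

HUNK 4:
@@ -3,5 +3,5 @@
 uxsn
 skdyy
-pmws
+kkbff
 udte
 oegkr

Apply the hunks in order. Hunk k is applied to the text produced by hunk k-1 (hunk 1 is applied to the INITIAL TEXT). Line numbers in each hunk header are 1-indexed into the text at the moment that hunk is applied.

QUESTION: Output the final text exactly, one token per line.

Answer: jnfl
hvs
uxsn
skdyy
kkbff
udte
oegkr
qtxa
yqg
wrtge

Derivation:
Hunk 1: at line 3 remove [lvxew,lagee,hffu] add [czbkj] -> 10 lines: jnfl hvs uxsn skdyy czbkj pwr ogxp lbkqx yqg wrtge
Hunk 2: at line 4 remove [czbkj,pwr,ogxp] add [pmws,udte,oegkr] -> 10 lines: jnfl hvs uxsn skdyy pmws udte oegkr lbkqx yqg wrtge
Hunk 3: at line 6 remove [lbkqx] add [qtxa] -> 10 lines: jnfl hvs uxsn skdyy pmws udte oegkr qtxa yqg wrtge
Hunk 4: at line 3 remove [pmws] add [kkbff] -> 10 lines: jnfl hvs uxsn skdyy kkbff udte oegkr qtxa yqg wrtge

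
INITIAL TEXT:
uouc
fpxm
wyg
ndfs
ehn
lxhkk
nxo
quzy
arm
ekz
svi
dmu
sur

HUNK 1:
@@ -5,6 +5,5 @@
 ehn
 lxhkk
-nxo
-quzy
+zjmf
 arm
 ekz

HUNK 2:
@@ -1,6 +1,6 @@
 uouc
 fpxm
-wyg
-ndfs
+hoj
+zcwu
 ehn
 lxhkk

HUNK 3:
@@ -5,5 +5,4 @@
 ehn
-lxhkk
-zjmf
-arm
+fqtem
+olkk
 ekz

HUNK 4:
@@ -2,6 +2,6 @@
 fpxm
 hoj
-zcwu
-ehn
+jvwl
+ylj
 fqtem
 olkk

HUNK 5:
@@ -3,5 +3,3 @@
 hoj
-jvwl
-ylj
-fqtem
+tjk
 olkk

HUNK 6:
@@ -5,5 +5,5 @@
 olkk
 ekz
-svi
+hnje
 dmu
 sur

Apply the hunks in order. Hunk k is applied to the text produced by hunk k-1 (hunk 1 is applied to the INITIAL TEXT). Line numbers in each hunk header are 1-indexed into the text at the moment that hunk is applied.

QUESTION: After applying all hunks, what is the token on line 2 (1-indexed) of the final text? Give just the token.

Answer: fpxm

Derivation:
Hunk 1: at line 5 remove [nxo,quzy] add [zjmf] -> 12 lines: uouc fpxm wyg ndfs ehn lxhkk zjmf arm ekz svi dmu sur
Hunk 2: at line 1 remove [wyg,ndfs] add [hoj,zcwu] -> 12 lines: uouc fpxm hoj zcwu ehn lxhkk zjmf arm ekz svi dmu sur
Hunk 3: at line 5 remove [lxhkk,zjmf,arm] add [fqtem,olkk] -> 11 lines: uouc fpxm hoj zcwu ehn fqtem olkk ekz svi dmu sur
Hunk 4: at line 2 remove [zcwu,ehn] add [jvwl,ylj] -> 11 lines: uouc fpxm hoj jvwl ylj fqtem olkk ekz svi dmu sur
Hunk 5: at line 3 remove [jvwl,ylj,fqtem] add [tjk] -> 9 lines: uouc fpxm hoj tjk olkk ekz svi dmu sur
Hunk 6: at line 5 remove [svi] add [hnje] -> 9 lines: uouc fpxm hoj tjk olkk ekz hnje dmu sur
Final line 2: fpxm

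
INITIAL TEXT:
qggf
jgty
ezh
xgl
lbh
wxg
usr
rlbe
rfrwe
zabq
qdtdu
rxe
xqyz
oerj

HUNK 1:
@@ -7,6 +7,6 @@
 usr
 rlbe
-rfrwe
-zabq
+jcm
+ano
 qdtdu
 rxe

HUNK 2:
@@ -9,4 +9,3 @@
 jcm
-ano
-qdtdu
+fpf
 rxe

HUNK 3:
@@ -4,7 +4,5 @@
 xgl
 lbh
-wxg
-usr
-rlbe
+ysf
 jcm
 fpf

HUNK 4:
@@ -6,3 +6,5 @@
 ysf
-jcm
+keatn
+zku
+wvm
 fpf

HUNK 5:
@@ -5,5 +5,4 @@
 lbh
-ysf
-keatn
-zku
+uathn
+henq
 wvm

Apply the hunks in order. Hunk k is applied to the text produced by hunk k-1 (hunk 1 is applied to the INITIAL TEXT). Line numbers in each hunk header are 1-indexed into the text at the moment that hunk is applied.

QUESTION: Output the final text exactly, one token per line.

Hunk 1: at line 7 remove [rfrwe,zabq] add [jcm,ano] -> 14 lines: qggf jgty ezh xgl lbh wxg usr rlbe jcm ano qdtdu rxe xqyz oerj
Hunk 2: at line 9 remove [ano,qdtdu] add [fpf] -> 13 lines: qggf jgty ezh xgl lbh wxg usr rlbe jcm fpf rxe xqyz oerj
Hunk 3: at line 4 remove [wxg,usr,rlbe] add [ysf] -> 11 lines: qggf jgty ezh xgl lbh ysf jcm fpf rxe xqyz oerj
Hunk 4: at line 6 remove [jcm] add [keatn,zku,wvm] -> 13 lines: qggf jgty ezh xgl lbh ysf keatn zku wvm fpf rxe xqyz oerj
Hunk 5: at line 5 remove [ysf,keatn,zku] add [uathn,henq] -> 12 lines: qggf jgty ezh xgl lbh uathn henq wvm fpf rxe xqyz oerj

Answer: qggf
jgty
ezh
xgl
lbh
uathn
henq
wvm
fpf
rxe
xqyz
oerj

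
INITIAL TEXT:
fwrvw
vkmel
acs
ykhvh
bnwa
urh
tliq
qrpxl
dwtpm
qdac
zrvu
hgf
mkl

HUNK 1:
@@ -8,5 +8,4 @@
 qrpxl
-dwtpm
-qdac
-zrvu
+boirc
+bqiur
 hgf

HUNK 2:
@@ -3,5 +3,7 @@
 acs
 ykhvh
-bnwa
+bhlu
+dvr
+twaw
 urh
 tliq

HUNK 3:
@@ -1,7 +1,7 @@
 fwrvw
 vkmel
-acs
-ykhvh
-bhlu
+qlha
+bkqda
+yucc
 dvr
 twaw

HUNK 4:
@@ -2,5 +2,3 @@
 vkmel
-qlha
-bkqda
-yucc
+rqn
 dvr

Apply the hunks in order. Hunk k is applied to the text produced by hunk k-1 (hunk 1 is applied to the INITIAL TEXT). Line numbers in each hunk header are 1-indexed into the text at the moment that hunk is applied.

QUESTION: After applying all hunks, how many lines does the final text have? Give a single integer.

Hunk 1: at line 8 remove [dwtpm,qdac,zrvu] add [boirc,bqiur] -> 12 lines: fwrvw vkmel acs ykhvh bnwa urh tliq qrpxl boirc bqiur hgf mkl
Hunk 2: at line 3 remove [bnwa] add [bhlu,dvr,twaw] -> 14 lines: fwrvw vkmel acs ykhvh bhlu dvr twaw urh tliq qrpxl boirc bqiur hgf mkl
Hunk 3: at line 1 remove [acs,ykhvh,bhlu] add [qlha,bkqda,yucc] -> 14 lines: fwrvw vkmel qlha bkqda yucc dvr twaw urh tliq qrpxl boirc bqiur hgf mkl
Hunk 4: at line 2 remove [qlha,bkqda,yucc] add [rqn] -> 12 lines: fwrvw vkmel rqn dvr twaw urh tliq qrpxl boirc bqiur hgf mkl
Final line count: 12

Answer: 12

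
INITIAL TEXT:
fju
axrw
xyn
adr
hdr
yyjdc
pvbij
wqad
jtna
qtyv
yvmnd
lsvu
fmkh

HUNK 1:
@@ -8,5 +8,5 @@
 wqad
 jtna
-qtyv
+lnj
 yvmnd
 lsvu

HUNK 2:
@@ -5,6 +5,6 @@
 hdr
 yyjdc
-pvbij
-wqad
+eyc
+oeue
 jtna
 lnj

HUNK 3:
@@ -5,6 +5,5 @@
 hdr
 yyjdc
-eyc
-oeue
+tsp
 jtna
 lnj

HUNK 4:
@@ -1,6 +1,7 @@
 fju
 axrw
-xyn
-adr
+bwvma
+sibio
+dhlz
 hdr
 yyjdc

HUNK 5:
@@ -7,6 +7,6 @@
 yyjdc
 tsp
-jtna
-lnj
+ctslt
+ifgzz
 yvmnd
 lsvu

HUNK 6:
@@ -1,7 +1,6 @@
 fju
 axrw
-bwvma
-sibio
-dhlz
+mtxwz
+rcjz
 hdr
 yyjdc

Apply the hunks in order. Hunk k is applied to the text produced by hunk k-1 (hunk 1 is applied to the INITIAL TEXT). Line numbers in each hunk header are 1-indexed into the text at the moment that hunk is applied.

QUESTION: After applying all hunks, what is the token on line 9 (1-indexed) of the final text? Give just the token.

Answer: ifgzz

Derivation:
Hunk 1: at line 8 remove [qtyv] add [lnj] -> 13 lines: fju axrw xyn adr hdr yyjdc pvbij wqad jtna lnj yvmnd lsvu fmkh
Hunk 2: at line 5 remove [pvbij,wqad] add [eyc,oeue] -> 13 lines: fju axrw xyn adr hdr yyjdc eyc oeue jtna lnj yvmnd lsvu fmkh
Hunk 3: at line 5 remove [eyc,oeue] add [tsp] -> 12 lines: fju axrw xyn adr hdr yyjdc tsp jtna lnj yvmnd lsvu fmkh
Hunk 4: at line 1 remove [xyn,adr] add [bwvma,sibio,dhlz] -> 13 lines: fju axrw bwvma sibio dhlz hdr yyjdc tsp jtna lnj yvmnd lsvu fmkh
Hunk 5: at line 7 remove [jtna,lnj] add [ctslt,ifgzz] -> 13 lines: fju axrw bwvma sibio dhlz hdr yyjdc tsp ctslt ifgzz yvmnd lsvu fmkh
Hunk 6: at line 1 remove [bwvma,sibio,dhlz] add [mtxwz,rcjz] -> 12 lines: fju axrw mtxwz rcjz hdr yyjdc tsp ctslt ifgzz yvmnd lsvu fmkh
Final line 9: ifgzz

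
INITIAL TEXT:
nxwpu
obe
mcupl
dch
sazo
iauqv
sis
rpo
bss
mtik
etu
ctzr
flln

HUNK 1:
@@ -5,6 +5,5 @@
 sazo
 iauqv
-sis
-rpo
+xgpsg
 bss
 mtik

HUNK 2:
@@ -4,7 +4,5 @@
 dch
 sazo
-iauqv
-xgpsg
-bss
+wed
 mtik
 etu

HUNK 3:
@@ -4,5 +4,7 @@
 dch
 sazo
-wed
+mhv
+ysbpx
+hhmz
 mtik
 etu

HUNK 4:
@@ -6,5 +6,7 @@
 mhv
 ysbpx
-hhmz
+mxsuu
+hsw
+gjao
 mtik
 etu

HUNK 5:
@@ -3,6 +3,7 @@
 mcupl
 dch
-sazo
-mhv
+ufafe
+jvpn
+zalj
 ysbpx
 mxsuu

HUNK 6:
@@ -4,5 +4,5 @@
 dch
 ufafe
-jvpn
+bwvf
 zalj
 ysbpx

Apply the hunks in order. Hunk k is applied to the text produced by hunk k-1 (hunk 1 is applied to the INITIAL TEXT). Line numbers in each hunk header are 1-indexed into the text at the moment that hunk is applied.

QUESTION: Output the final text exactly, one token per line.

Hunk 1: at line 5 remove [sis,rpo] add [xgpsg] -> 12 lines: nxwpu obe mcupl dch sazo iauqv xgpsg bss mtik etu ctzr flln
Hunk 2: at line 4 remove [iauqv,xgpsg,bss] add [wed] -> 10 lines: nxwpu obe mcupl dch sazo wed mtik etu ctzr flln
Hunk 3: at line 4 remove [wed] add [mhv,ysbpx,hhmz] -> 12 lines: nxwpu obe mcupl dch sazo mhv ysbpx hhmz mtik etu ctzr flln
Hunk 4: at line 6 remove [hhmz] add [mxsuu,hsw,gjao] -> 14 lines: nxwpu obe mcupl dch sazo mhv ysbpx mxsuu hsw gjao mtik etu ctzr flln
Hunk 5: at line 3 remove [sazo,mhv] add [ufafe,jvpn,zalj] -> 15 lines: nxwpu obe mcupl dch ufafe jvpn zalj ysbpx mxsuu hsw gjao mtik etu ctzr flln
Hunk 6: at line 4 remove [jvpn] add [bwvf] -> 15 lines: nxwpu obe mcupl dch ufafe bwvf zalj ysbpx mxsuu hsw gjao mtik etu ctzr flln

Answer: nxwpu
obe
mcupl
dch
ufafe
bwvf
zalj
ysbpx
mxsuu
hsw
gjao
mtik
etu
ctzr
flln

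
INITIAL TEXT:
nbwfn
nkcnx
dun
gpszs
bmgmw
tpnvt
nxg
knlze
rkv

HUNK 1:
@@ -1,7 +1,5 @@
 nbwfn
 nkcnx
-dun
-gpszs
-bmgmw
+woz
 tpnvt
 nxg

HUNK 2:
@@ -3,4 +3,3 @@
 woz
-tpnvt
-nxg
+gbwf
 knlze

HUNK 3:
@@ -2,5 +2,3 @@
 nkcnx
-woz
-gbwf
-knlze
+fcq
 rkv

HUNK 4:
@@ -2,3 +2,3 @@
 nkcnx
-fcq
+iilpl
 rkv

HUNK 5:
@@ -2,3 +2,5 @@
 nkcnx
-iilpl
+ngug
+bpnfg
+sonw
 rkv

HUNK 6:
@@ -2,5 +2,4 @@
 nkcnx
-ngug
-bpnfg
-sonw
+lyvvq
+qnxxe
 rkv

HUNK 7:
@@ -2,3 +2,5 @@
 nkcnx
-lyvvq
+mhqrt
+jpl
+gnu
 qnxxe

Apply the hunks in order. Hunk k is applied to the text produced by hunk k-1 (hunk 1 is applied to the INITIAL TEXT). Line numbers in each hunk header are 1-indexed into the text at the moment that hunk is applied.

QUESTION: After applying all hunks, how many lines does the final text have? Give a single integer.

Hunk 1: at line 1 remove [dun,gpszs,bmgmw] add [woz] -> 7 lines: nbwfn nkcnx woz tpnvt nxg knlze rkv
Hunk 2: at line 3 remove [tpnvt,nxg] add [gbwf] -> 6 lines: nbwfn nkcnx woz gbwf knlze rkv
Hunk 3: at line 2 remove [woz,gbwf,knlze] add [fcq] -> 4 lines: nbwfn nkcnx fcq rkv
Hunk 4: at line 2 remove [fcq] add [iilpl] -> 4 lines: nbwfn nkcnx iilpl rkv
Hunk 5: at line 2 remove [iilpl] add [ngug,bpnfg,sonw] -> 6 lines: nbwfn nkcnx ngug bpnfg sonw rkv
Hunk 6: at line 2 remove [ngug,bpnfg,sonw] add [lyvvq,qnxxe] -> 5 lines: nbwfn nkcnx lyvvq qnxxe rkv
Hunk 7: at line 2 remove [lyvvq] add [mhqrt,jpl,gnu] -> 7 lines: nbwfn nkcnx mhqrt jpl gnu qnxxe rkv
Final line count: 7

Answer: 7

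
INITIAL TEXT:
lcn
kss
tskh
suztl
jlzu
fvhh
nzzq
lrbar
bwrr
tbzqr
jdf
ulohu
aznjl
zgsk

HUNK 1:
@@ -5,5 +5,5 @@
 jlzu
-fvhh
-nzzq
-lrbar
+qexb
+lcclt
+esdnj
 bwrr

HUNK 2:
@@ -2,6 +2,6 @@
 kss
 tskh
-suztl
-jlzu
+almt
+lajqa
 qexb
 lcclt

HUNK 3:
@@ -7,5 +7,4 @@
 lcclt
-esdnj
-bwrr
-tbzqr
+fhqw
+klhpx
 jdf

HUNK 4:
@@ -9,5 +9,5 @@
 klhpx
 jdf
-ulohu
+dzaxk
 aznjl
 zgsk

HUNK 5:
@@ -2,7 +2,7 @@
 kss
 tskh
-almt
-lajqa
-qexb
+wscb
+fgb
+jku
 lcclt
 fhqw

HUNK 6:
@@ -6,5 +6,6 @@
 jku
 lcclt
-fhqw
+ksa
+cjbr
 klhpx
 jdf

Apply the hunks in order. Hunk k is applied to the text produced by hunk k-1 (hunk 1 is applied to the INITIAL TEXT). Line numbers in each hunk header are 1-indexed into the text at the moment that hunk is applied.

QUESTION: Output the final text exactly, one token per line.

Answer: lcn
kss
tskh
wscb
fgb
jku
lcclt
ksa
cjbr
klhpx
jdf
dzaxk
aznjl
zgsk

Derivation:
Hunk 1: at line 5 remove [fvhh,nzzq,lrbar] add [qexb,lcclt,esdnj] -> 14 lines: lcn kss tskh suztl jlzu qexb lcclt esdnj bwrr tbzqr jdf ulohu aznjl zgsk
Hunk 2: at line 2 remove [suztl,jlzu] add [almt,lajqa] -> 14 lines: lcn kss tskh almt lajqa qexb lcclt esdnj bwrr tbzqr jdf ulohu aznjl zgsk
Hunk 3: at line 7 remove [esdnj,bwrr,tbzqr] add [fhqw,klhpx] -> 13 lines: lcn kss tskh almt lajqa qexb lcclt fhqw klhpx jdf ulohu aznjl zgsk
Hunk 4: at line 9 remove [ulohu] add [dzaxk] -> 13 lines: lcn kss tskh almt lajqa qexb lcclt fhqw klhpx jdf dzaxk aznjl zgsk
Hunk 5: at line 2 remove [almt,lajqa,qexb] add [wscb,fgb,jku] -> 13 lines: lcn kss tskh wscb fgb jku lcclt fhqw klhpx jdf dzaxk aznjl zgsk
Hunk 6: at line 6 remove [fhqw] add [ksa,cjbr] -> 14 lines: lcn kss tskh wscb fgb jku lcclt ksa cjbr klhpx jdf dzaxk aznjl zgsk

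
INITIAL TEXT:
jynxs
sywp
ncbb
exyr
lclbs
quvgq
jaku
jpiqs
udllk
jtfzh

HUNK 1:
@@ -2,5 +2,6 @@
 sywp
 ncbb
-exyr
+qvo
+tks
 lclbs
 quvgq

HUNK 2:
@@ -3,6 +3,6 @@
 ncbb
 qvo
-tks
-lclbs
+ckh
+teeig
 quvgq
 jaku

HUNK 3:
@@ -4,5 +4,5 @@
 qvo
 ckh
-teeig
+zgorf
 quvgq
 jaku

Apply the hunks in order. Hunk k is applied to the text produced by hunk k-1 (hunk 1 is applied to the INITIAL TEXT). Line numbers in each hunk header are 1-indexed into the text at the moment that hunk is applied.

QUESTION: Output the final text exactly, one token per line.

Answer: jynxs
sywp
ncbb
qvo
ckh
zgorf
quvgq
jaku
jpiqs
udllk
jtfzh

Derivation:
Hunk 1: at line 2 remove [exyr] add [qvo,tks] -> 11 lines: jynxs sywp ncbb qvo tks lclbs quvgq jaku jpiqs udllk jtfzh
Hunk 2: at line 3 remove [tks,lclbs] add [ckh,teeig] -> 11 lines: jynxs sywp ncbb qvo ckh teeig quvgq jaku jpiqs udllk jtfzh
Hunk 3: at line 4 remove [teeig] add [zgorf] -> 11 lines: jynxs sywp ncbb qvo ckh zgorf quvgq jaku jpiqs udllk jtfzh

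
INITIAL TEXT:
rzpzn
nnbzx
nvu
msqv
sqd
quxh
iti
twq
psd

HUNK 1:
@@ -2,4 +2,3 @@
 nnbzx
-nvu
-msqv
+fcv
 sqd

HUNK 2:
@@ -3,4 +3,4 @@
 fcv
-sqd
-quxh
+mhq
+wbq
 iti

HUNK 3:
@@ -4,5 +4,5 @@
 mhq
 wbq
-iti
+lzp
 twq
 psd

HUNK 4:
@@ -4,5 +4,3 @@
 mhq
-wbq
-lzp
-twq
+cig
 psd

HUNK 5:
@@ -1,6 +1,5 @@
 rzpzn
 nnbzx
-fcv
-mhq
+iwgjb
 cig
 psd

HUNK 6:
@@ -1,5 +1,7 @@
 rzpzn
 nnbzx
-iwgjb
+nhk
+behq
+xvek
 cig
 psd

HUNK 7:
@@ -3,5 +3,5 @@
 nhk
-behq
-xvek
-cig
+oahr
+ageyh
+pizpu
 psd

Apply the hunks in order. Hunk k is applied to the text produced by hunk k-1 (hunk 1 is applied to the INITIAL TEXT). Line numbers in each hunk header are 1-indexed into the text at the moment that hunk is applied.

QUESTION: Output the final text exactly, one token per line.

Hunk 1: at line 2 remove [nvu,msqv] add [fcv] -> 8 lines: rzpzn nnbzx fcv sqd quxh iti twq psd
Hunk 2: at line 3 remove [sqd,quxh] add [mhq,wbq] -> 8 lines: rzpzn nnbzx fcv mhq wbq iti twq psd
Hunk 3: at line 4 remove [iti] add [lzp] -> 8 lines: rzpzn nnbzx fcv mhq wbq lzp twq psd
Hunk 4: at line 4 remove [wbq,lzp,twq] add [cig] -> 6 lines: rzpzn nnbzx fcv mhq cig psd
Hunk 5: at line 1 remove [fcv,mhq] add [iwgjb] -> 5 lines: rzpzn nnbzx iwgjb cig psd
Hunk 6: at line 1 remove [iwgjb] add [nhk,behq,xvek] -> 7 lines: rzpzn nnbzx nhk behq xvek cig psd
Hunk 7: at line 3 remove [behq,xvek,cig] add [oahr,ageyh,pizpu] -> 7 lines: rzpzn nnbzx nhk oahr ageyh pizpu psd

Answer: rzpzn
nnbzx
nhk
oahr
ageyh
pizpu
psd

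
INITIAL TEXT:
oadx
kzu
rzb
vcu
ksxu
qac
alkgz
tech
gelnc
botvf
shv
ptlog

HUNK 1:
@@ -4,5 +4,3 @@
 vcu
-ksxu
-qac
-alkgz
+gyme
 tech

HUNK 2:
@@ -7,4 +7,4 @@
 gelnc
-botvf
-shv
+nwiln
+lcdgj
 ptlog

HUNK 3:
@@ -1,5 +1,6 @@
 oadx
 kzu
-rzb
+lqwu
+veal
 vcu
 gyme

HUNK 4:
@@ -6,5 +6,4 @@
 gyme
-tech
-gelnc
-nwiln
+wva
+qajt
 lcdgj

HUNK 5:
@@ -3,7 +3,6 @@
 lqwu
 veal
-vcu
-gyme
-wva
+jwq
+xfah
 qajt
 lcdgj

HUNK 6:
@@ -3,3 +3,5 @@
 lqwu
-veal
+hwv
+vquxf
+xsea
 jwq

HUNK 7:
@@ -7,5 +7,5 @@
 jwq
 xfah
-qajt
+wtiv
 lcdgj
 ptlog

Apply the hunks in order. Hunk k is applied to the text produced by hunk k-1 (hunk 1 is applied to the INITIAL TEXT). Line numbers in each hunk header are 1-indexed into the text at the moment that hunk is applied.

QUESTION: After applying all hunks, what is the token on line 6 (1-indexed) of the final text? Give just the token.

Hunk 1: at line 4 remove [ksxu,qac,alkgz] add [gyme] -> 10 lines: oadx kzu rzb vcu gyme tech gelnc botvf shv ptlog
Hunk 2: at line 7 remove [botvf,shv] add [nwiln,lcdgj] -> 10 lines: oadx kzu rzb vcu gyme tech gelnc nwiln lcdgj ptlog
Hunk 3: at line 1 remove [rzb] add [lqwu,veal] -> 11 lines: oadx kzu lqwu veal vcu gyme tech gelnc nwiln lcdgj ptlog
Hunk 4: at line 6 remove [tech,gelnc,nwiln] add [wva,qajt] -> 10 lines: oadx kzu lqwu veal vcu gyme wva qajt lcdgj ptlog
Hunk 5: at line 3 remove [vcu,gyme,wva] add [jwq,xfah] -> 9 lines: oadx kzu lqwu veal jwq xfah qajt lcdgj ptlog
Hunk 6: at line 3 remove [veal] add [hwv,vquxf,xsea] -> 11 lines: oadx kzu lqwu hwv vquxf xsea jwq xfah qajt lcdgj ptlog
Hunk 7: at line 7 remove [qajt] add [wtiv] -> 11 lines: oadx kzu lqwu hwv vquxf xsea jwq xfah wtiv lcdgj ptlog
Final line 6: xsea

Answer: xsea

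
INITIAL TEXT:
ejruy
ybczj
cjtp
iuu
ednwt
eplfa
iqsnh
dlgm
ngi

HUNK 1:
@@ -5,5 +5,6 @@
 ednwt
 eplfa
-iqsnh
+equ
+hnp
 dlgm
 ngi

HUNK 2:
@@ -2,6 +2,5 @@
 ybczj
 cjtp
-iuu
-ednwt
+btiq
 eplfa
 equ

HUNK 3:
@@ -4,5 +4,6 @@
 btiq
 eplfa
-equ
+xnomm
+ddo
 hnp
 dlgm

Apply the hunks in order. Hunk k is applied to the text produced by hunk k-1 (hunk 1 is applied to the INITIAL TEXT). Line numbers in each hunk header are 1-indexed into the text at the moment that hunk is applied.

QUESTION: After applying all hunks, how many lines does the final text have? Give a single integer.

Hunk 1: at line 5 remove [iqsnh] add [equ,hnp] -> 10 lines: ejruy ybczj cjtp iuu ednwt eplfa equ hnp dlgm ngi
Hunk 2: at line 2 remove [iuu,ednwt] add [btiq] -> 9 lines: ejruy ybczj cjtp btiq eplfa equ hnp dlgm ngi
Hunk 3: at line 4 remove [equ] add [xnomm,ddo] -> 10 lines: ejruy ybczj cjtp btiq eplfa xnomm ddo hnp dlgm ngi
Final line count: 10

Answer: 10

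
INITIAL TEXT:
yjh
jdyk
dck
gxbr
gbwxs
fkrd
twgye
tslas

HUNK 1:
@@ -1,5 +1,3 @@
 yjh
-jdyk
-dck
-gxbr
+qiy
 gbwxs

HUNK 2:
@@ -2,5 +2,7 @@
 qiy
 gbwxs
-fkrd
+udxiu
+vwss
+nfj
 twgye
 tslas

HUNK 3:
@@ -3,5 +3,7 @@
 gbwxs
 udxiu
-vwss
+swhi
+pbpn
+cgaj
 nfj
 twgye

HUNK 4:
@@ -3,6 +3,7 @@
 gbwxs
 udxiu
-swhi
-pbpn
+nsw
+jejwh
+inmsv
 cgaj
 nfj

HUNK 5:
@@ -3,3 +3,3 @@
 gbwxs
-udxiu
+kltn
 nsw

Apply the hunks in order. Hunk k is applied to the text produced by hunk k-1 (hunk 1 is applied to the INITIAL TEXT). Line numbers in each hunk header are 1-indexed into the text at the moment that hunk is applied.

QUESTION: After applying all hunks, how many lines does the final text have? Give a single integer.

Answer: 11

Derivation:
Hunk 1: at line 1 remove [jdyk,dck,gxbr] add [qiy] -> 6 lines: yjh qiy gbwxs fkrd twgye tslas
Hunk 2: at line 2 remove [fkrd] add [udxiu,vwss,nfj] -> 8 lines: yjh qiy gbwxs udxiu vwss nfj twgye tslas
Hunk 3: at line 3 remove [vwss] add [swhi,pbpn,cgaj] -> 10 lines: yjh qiy gbwxs udxiu swhi pbpn cgaj nfj twgye tslas
Hunk 4: at line 3 remove [swhi,pbpn] add [nsw,jejwh,inmsv] -> 11 lines: yjh qiy gbwxs udxiu nsw jejwh inmsv cgaj nfj twgye tslas
Hunk 5: at line 3 remove [udxiu] add [kltn] -> 11 lines: yjh qiy gbwxs kltn nsw jejwh inmsv cgaj nfj twgye tslas
Final line count: 11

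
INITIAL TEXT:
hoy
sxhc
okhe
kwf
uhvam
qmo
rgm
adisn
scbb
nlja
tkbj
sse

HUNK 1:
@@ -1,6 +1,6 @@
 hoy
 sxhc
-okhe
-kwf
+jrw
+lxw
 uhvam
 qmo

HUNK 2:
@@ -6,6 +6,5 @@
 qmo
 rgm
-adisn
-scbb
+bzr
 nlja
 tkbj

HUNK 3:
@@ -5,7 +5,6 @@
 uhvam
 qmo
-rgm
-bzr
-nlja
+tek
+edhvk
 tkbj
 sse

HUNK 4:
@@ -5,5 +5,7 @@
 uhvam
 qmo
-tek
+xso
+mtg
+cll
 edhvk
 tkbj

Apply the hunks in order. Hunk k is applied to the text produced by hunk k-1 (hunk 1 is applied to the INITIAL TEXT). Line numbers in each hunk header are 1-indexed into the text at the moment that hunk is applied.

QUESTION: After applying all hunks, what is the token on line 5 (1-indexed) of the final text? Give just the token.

Hunk 1: at line 1 remove [okhe,kwf] add [jrw,lxw] -> 12 lines: hoy sxhc jrw lxw uhvam qmo rgm adisn scbb nlja tkbj sse
Hunk 2: at line 6 remove [adisn,scbb] add [bzr] -> 11 lines: hoy sxhc jrw lxw uhvam qmo rgm bzr nlja tkbj sse
Hunk 3: at line 5 remove [rgm,bzr,nlja] add [tek,edhvk] -> 10 lines: hoy sxhc jrw lxw uhvam qmo tek edhvk tkbj sse
Hunk 4: at line 5 remove [tek] add [xso,mtg,cll] -> 12 lines: hoy sxhc jrw lxw uhvam qmo xso mtg cll edhvk tkbj sse
Final line 5: uhvam

Answer: uhvam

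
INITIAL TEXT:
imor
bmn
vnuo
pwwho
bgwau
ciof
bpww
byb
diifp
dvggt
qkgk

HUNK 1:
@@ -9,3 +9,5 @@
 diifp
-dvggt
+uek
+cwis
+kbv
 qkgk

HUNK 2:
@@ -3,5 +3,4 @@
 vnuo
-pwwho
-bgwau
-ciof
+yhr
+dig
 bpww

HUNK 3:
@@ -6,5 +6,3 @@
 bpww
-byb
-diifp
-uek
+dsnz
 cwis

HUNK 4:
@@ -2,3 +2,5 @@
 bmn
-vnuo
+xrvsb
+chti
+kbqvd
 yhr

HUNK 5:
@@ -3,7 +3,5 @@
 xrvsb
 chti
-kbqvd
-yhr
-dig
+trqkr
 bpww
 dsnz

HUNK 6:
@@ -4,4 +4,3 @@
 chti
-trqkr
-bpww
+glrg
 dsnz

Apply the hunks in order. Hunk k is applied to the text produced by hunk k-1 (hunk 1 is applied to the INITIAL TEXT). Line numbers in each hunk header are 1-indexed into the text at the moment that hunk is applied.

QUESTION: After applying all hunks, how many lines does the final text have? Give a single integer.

Hunk 1: at line 9 remove [dvggt] add [uek,cwis,kbv] -> 13 lines: imor bmn vnuo pwwho bgwau ciof bpww byb diifp uek cwis kbv qkgk
Hunk 2: at line 3 remove [pwwho,bgwau,ciof] add [yhr,dig] -> 12 lines: imor bmn vnuo yhr dig bpww byb diifp uek cwis kbv qkgk
Hunk 3: at line 6 remove [byb,diifp,uek] add [dsnz] -> 10 lines: imor bmn vnuo yhr dig bpww dsnz cwis kbv qkgk
Hunk 4: at line 2 remove [vnuo] add [xrvsb,chti,kbqvd] -> 12 lines: imor bmn xrvsb chti kbqvd yhr dig bpww dsnz cwis kbv qkgk
Hunk 5: at line 3 remove [kbqvd,yhr,dig] add [trqkr] -> 10 lines: imor bmn xrvsb chti trqkr bpww dsnz cwis kbv qkgk
Hunk 6: at line 4 remove [trqkr,bpww] add [glrg] -> 9 lines: imor bmn xrvsb chti glrg dsnz cwis kbv qkgk
Final line count: 9

Answer: 9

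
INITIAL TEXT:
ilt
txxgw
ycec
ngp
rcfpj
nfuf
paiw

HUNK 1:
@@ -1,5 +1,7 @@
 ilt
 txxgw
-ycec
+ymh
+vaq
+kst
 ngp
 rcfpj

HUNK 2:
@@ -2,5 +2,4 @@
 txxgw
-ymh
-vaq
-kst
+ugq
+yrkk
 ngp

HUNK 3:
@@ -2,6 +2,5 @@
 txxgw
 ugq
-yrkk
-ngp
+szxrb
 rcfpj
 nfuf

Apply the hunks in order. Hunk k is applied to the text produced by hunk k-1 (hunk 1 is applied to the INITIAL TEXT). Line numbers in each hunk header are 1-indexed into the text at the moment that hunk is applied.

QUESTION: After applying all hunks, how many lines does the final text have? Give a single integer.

Hunk 1: at line 1 remove [ycec] add [ymh,vaq,kst] -> 9 lines: ilt txxgw ymh vaq kst ngp rcfpj nfuf paiw
Hunk 2: at line 2 remove [ymh,vaq,kst] add [ugq,yrkk] -> 8 lines: ilt txxgw ugq yrkk ngp rcfpj nfuf paiw
Hunk 3: at line 2 remove [yrkk,ngp] add [szxrb] -> 7 lines: ilt txxgw ugq szxrb rcfpj nfuf paiw
Final line count: 7

Answer: 7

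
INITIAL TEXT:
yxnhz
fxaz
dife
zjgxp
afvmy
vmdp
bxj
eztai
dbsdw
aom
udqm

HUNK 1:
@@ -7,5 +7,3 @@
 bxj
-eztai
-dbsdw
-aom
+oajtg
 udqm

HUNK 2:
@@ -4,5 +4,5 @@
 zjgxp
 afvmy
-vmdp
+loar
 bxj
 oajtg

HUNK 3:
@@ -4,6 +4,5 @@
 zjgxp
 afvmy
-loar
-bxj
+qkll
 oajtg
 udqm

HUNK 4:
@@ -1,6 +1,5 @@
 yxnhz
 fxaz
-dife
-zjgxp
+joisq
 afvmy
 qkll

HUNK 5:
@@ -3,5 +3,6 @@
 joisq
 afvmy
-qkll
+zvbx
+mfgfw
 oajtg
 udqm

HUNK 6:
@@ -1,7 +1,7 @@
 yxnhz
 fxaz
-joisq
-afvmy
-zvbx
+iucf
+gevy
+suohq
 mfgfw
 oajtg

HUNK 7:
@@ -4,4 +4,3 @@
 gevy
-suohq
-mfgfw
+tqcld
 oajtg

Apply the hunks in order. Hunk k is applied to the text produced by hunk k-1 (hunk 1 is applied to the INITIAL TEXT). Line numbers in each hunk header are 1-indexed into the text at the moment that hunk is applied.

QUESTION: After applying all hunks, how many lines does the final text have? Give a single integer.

Answer: 7

Derivation:
Hunk 1: at line 7 remove [eztai,dbsdw,aom] add [oajtg] -> 9 lines: yxnhz fxaz dife zjgxp afvmy vmdp bxj oajtg udqm
Hunk 2: at line 4 remove [vmdp] add [loar] -> 9 lines: yxnhz fxaz dife zjgxp afvmy loar bxj oajtg udqm
Hunk 3: at line 4 remove [loar,bxj] add [qkll] -> 8 lines: yxnhz fxaz dife zjgxp afvmy qkll oajtg udqm
Hunk 4: at line 1 remove [dife,zjgxp] add [joisq] -> 7 lines: yxnhz fxaz joisq afvmy qkll oajtg udqm
Hunk 5: at line 3 remove [qkll] add [zvbx,mfgfw] -> 8 lines: yxnhz fxaz joisq afvmy zvbx mfgfw oajtg udqm
Hunk 6: at line 1 remove [joisq,afvmy,zvbx] add [iucf,gevy,suohq] -> 8 lines: yxnhz fxaz iucf gevy suohq mfgfw oajtg udqm
Hunk 7: at line 4 remove [suohq,mfgfw] add [tqcld] -> 7 lines: yxnhz fxaz iucf gevy tqcld oajtg udqm
Final line count: 7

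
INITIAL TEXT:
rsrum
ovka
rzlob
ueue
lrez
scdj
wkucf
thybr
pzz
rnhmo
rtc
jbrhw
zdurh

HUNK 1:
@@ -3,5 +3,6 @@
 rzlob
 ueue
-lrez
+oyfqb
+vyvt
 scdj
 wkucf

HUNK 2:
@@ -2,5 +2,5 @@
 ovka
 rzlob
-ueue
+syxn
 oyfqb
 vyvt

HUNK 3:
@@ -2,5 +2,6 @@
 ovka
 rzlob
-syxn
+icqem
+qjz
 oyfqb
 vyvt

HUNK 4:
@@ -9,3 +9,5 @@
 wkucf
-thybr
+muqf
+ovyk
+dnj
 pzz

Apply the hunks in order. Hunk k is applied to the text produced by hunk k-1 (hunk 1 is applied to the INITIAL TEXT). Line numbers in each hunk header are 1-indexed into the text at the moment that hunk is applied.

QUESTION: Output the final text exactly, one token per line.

Answer: rsrum
ovka
rzlob
icqem
qjz
oyfqb
vyvt
scdj
wkucf
muqf
ovyk
dnj
pzz
rnhmo
rtc
jbrhw
zdurh

Derivation:
Hunk 1: at line 3 remove [lrez] add [oyfqb,vyvt] -> 14 lines: rsrum ovka rzlob ueue oyfqb vyvt scdj wkucf thybr pzz rnhmo rtc jbrhw zdurh
Hunk 2: at line 2 remove [ueue] add [syxn] -> 14 lines: rsrum ovka rzlob syxn oyfqb vyvt scdj wkucf thybr pzz rnhmo rtc jbrhw zdurh
Hunk 3: at line 2 remove [syxn] add [icqem,qjz] -> 15 lines: rsrum ovka rzlob icqem qjz oyfqb vyvt scdj wkucf thybr pzz rnhmo rtc jbrhw zdurh
Hunk 4: at line 9 remove [thybr] add [muqf,ovyk,dnj] -> 17 lines: rsrum ovka rzlob icqem qjz oyfqb vyvt scdj wkucf muqf ovyk dnj pzz rnhmo rtc jbrhw zdurh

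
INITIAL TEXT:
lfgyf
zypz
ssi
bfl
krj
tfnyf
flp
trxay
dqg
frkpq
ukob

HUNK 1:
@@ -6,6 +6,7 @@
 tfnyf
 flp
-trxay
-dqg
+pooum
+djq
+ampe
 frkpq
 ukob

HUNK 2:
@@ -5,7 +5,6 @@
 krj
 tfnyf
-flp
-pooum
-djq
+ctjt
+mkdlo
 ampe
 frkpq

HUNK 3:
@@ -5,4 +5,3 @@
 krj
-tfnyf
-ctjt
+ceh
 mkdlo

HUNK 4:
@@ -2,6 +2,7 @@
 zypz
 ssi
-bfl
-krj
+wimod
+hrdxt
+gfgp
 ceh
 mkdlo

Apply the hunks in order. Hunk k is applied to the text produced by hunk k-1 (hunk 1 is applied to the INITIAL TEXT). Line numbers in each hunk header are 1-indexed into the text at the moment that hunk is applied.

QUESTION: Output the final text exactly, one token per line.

Hunk 1: at line 6 remove [trxay,dqg] add [pooum,djq,ampe] -> 12 lines: lfgyf zypz ssi bfl krj tfnyf flp pooum djq ampe frkpq ukob
Hunk 2: at line 5 remove [flp,pooum,djq] add [ctjt,mkdlo] -> 11 lines: lfgyf zypz ssi bfl krj tfnyf ctjt mkdlo ampe frkpq ukob
Hunk 3: at line 5 remove [tfnyf,ctjt] add [ceh] -> 10 lines: lfgyf zypz ssi bfl krj ceh mkdlo ampe frkpq ukob
Hunk 4: at line 2 remove [bfl,krj] add [wimod,hrdxt,gfgp] -> 11 lines: lfgyf zypz ssi wimod hrdxt gfgp ceh mkdlo ampe frkpq ukob

Answer: lfgyf
zypz
ssi
wimod
hrdxt
gfgp
ceh
mkdlo
ampe
frkpq
ukob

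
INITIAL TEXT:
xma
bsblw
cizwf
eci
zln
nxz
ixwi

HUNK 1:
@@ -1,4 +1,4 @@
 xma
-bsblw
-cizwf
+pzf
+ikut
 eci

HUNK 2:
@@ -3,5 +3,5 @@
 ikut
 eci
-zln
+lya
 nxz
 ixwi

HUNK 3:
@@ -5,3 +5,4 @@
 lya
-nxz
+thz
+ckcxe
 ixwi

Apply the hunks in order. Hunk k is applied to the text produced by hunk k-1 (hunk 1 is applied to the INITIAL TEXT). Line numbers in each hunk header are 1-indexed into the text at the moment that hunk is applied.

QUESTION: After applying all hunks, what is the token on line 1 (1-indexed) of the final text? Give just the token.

Hunk 1: at line 1 remove [bsblw,cizwf] add [pzf,ikut] -> 7 lines: xma pzf ikut eci zln nxz ixwi
Hunk 2: at line 3 remove [zln] add [lya] -> 7 lines: xma pzf ikut eci lya nxz ixwi
Hunk 3: at line 5 remove [nxz] add [thz,ckcxe] -> 8 lines: xma pzf ikut eci lya thz ckcxe ixwi
Final line 1: xma

Answer: xma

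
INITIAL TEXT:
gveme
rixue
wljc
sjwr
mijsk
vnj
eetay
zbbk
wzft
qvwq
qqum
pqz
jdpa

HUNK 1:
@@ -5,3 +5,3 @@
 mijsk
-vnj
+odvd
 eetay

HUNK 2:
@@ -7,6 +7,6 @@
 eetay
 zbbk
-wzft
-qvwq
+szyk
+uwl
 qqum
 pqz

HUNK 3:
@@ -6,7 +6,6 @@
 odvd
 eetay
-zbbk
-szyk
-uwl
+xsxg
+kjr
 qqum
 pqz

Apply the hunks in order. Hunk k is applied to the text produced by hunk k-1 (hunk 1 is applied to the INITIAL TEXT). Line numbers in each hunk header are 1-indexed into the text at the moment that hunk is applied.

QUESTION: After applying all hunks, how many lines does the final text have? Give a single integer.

Hunk 1: at line 5 remove [vnj] add [odvd] -> 13 lines: gveme rixue wljc sjwr mijsk odvd eetay zbbk wzft qvwq qqum pqz jdpa
Hunk 2: at line 7 remove [wzft,qvwq] add [szyk,uwl] -> 13 lines: gveme rixue wljc sjwr mijsk odvd eetay zbbk szyk uwl qqum pqz jdpa
Hunk 3: at line 6 remove [zbbk,szyk,uwl] add [xsxg,kjr] -> 12 lines: gveme rixue wljc sjwr mijsk odvd eetay xsxg kjr qqum pqz jdpa
Final line count: 12

Answer: 12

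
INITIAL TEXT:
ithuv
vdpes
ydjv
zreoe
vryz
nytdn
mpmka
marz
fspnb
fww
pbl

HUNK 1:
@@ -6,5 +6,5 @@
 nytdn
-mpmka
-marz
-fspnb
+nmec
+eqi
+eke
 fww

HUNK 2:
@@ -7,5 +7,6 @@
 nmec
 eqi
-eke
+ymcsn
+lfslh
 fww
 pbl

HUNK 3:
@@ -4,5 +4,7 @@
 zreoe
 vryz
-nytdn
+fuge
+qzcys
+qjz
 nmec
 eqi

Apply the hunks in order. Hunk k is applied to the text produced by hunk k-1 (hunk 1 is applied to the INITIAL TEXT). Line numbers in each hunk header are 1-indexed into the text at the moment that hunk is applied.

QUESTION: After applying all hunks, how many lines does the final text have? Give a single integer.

Answer: 14

Derivation:
Hunk 1: at line 6 remove [mpmka,marz,fspnb] add [nmec,eqi,eke] -> 11 lines: ithuv vdpes ydjv zreoe vryz nytdn nmec eqi eke fww pbl
Hunk 2: at line 7 remove [eke] add [ymcsn,lfslh] -> 12 lines: ithuv vdpes ydjv zreoe vryz nytdn nmec eqi ymcsn lfslh fww pbl
Hunk 3: at line 4 remove [nytdn] add [fuge,qzcys,qjz] -> 14 lines: ithuv vdpes ydjv zreoe vryz fuge qzcys qjz nmec eqi ymcsn lfslh fww pbl
Final line count: 14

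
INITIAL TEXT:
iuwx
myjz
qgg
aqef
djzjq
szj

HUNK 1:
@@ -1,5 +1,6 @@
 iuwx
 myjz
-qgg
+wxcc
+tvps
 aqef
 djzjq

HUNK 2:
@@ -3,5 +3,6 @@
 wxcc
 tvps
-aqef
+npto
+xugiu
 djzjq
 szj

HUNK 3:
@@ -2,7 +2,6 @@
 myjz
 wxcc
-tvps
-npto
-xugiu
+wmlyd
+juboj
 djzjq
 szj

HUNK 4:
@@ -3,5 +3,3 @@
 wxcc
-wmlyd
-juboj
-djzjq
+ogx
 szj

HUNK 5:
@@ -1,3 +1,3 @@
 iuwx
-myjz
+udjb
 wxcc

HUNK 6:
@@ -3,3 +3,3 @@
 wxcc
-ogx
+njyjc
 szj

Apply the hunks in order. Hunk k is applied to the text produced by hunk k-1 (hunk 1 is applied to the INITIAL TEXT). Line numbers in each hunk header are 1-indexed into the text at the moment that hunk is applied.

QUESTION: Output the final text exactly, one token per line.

Answer: iuwx
udjb
wxcc
njyjc
szj

Derivation:
Hunk 1: at line 1 remove [qgg] add [wxcc,tvps] -> 7 lines: iuwx myjz wxcc tvps aqef djzjq szj
Hunk 2: at line 3 remove [aqef] add [npto,xugiu] -> 8 lines: iuwx myjz wxcc tvps npto xugiu djzjq szj
Hunk 3: at line 2 remove [tvps,npto,xugiu] add [wmlyd,juboj] -> 7 lines: iuwx myjz wxcc wmlyd juboj djzjq szj
Hunk 4: at line 3 remove [wmlyd,juboj,djzjq] add [ogx] -> 5 lines: iuwx myjz wxcc ogx szj
Hunk 5: at line 1 remove [myjz] add [udjb] -> 5 lines: iuwx udjb wxcc ogx szj
Hunk 6: at line 3 remove [ogx] add [njyjc] -> 5 lines: iuwx udjb wxcc njyjc szj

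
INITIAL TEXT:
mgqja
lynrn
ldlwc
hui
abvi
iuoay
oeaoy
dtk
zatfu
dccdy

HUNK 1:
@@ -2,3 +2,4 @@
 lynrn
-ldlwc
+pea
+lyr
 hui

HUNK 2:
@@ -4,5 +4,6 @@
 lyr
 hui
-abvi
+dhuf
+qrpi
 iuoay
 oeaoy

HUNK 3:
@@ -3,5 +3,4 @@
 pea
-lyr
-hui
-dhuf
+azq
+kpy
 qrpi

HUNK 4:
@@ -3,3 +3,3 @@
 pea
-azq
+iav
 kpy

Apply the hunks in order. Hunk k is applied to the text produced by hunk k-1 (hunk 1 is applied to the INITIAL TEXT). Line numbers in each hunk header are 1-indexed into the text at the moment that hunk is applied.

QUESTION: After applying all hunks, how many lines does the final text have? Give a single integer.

Hunk 1: at line 2 remove [ldlwc] add [pea,lyr] -> 11 lines: mgqja lynrn pea lyr hui abvi iuoay oeaoy dtk zatfu dccdy
Hunk 2: at line 4 remove [abvi] add [dhuf,qrpi] -> 12 lines: mgqja lynrn pea lyr hui dhuf qrpi iuoay oeaoy dtk zatfu dccdy
Hunk 3: at line 3 remove [lyr,hui,dhuf] add [azq,kpy] -> 11 lines: mgqja lynrn pea azq kpy qrpi iuoay oeaoy dtk zatfu dccdy
Hunk 4: at line 3 remove [azq] add [iav] -> 11 lines: mgqja lynrn pea iav kpy qrpi iuoay oeaoy dtk zatfu dccdy
Final line count: 11

Answer: 11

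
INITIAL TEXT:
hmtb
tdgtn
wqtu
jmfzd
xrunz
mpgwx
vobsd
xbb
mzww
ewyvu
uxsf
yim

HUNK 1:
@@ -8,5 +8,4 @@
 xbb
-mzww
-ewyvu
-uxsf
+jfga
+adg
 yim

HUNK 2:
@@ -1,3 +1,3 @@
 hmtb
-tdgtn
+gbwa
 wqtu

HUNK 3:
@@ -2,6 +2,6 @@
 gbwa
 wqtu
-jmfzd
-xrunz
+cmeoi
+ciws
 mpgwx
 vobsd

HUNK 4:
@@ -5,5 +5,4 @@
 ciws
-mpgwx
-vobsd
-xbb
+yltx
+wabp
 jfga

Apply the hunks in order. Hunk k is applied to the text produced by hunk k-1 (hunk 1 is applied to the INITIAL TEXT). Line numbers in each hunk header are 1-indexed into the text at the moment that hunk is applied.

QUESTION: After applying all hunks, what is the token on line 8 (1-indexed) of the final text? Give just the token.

Answer: jfga

Derivation:
Hunk 1: at line 8 remove [mzww,ewyvu,uxsf] add [jfga,adg] -> 11 lines: hmtb tdgtn wqtu jmfzd xrunz mpgwx vobsd xbb jfga adg yim
Hunk 2: at line 1 remove [tdgtn] add [gbwa] -> 11 lines: hmtb gbwa wqtu jmfzd xrunz mpgwx vobsd xbb jfga adg yim
Hunk 3: at line 2 remove [jmfzd,xrunz] add [cmeoi,ciws] -> 11 lines: hmtb gbwa wqtu cmeoi ciws mpgwx vobsd xbb jfga adg yim
Hunk 4: at line 5 remove [mpgwx,vobsd,xbb] add [yltx,wabp] -> 10 lines: hmtb gbwa wqtu cmeoi ciws yltx wabp jfga adg yim
Final line 8: jfga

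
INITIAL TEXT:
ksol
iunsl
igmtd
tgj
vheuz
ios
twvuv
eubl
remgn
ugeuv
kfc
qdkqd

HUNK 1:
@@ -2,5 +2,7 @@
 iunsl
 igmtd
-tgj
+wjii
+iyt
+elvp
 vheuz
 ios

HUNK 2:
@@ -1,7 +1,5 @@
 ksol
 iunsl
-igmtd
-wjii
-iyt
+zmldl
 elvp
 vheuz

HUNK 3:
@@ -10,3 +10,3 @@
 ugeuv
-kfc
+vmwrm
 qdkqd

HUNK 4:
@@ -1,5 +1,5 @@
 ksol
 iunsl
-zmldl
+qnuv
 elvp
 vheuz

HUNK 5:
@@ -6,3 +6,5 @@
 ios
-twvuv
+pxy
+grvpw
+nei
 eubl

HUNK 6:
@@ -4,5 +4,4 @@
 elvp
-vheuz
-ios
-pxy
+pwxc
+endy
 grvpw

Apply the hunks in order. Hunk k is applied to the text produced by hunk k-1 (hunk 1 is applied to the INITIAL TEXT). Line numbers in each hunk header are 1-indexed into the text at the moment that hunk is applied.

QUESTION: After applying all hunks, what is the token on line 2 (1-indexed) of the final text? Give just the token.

Answer: iunsl

Derivation:
Hunk 1: at line 2 remove [tgj] add [wjii,iyt,elvp] -> 14 lines: ksol iunsl igmtd wjii iyt elvp vheuz ios twvuv eubl remgn ugeuv kfc qdkqd
Hunk 2: at line 1 remove [igmtd,wjii,iyt] add [zmldl] -> 12 lines: ksol iunsl zmldl elvp vheuz ios twvuv eubl remgn ugeuv kfc qdkqd
Hunk 3: at line 10 remove [kfc] add [vmwrm] -> 12 lines: ksol iunsl zmldl elvp vheuz ios twvuv eubl remgn ugeuv vmwrm qdkqd
Hunk 4: at line 1 remove [zmldl] add [qnuv] -> 12 lines: ksol iunsl qnuv elvp vheuz ios twvuv eubl remgn ugeuv vmwrm qdkqd
Hunk 5: at line 6 remove [twvuv] add [pxy,grvpw,nei] -> 14 lines: ksol iunsl qnuv elvp vheuz ios pxy grvpw nei eubl remgn ugeuv vmwrm qdkqd
Hunk 6: at line 4 remove [vheuz,ios,pxy] add [pwxc,endy] -> 13 lines: ksol iunsl qnuv elvp pwxc endy grvpw nei eubl remgn ugeuv vmwrm qdkqd
Final line 2: iunsl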